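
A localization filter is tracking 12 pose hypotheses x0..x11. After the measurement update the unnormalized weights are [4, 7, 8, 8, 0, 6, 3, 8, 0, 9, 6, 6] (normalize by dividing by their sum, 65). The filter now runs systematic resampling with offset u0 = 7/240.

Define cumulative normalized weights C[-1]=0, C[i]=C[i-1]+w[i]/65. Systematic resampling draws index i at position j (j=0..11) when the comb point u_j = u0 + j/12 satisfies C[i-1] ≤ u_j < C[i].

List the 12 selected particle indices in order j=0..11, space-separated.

C = [4/65, 11/65, 19/65, 27/65, 27/65, 33/65, 36/65, 44/65, 44/65, 53/65, 59/65, 1]
j=0: u_0=7/240 ∈ [0, 4/65) → index 0
j=1: u_1=9/80 ∈ [4/65, 11/65) → index 1
j=2: u_2=47/240 ∈ [11/65, 19/65) → index 2
j=3: u_3=67/240 ∈ [11/65, 19/65) → index 2
j=4: u_4=29/80 ∈ [19/65, 27/65) → index 3
j=5: u_5=107/240 ∈ [27/65, 33/65) → index 5
j=6: u_6=127/240 ∈ [33/65, 36/65) → index 6
j=7: u_7=49/80 ∈ [36/65, 44/65) → index 7
j=8: u_8=167/240 ∈ [44/65, 53/65) → index 9
j=9: u_9=187/240 ∈ [44/65, 53/65) → index 9
j=10: u_10=69/80 ∈ [53/65, 59/65) → index 10
j=11: u_11=227/240 ∈ [59/65, 1) → index 11

0 1 2 2 3 5 6 7 9 9 10 11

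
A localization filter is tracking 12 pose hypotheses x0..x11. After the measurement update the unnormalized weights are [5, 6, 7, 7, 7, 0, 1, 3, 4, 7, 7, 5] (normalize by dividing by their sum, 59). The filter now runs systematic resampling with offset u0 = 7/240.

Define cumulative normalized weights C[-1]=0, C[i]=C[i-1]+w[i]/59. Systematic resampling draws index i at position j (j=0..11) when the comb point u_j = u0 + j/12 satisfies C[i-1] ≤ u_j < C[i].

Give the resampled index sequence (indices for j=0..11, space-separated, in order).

C = [5/59, 11/59, 18/59, 25/59, 32/59, 32/59, 33/59, 36/59, 40/59, 47/59, 54/59, 1]
j=0: u_0=7/240 ∈ [0, 5/59) → index 0
j=1: u_1=9/80 ∈ [5/59, 11/59) → index 1
j=2: u_2=47/240 ∈ [11/59, 18/59) → index 2
j=3: u_3=67/240 ∈ [11/59, 18/59) → index 2
j=4: u_4=29/80 ∈ [18/59, 25/59) → index 3
j=5: u_5=107/240 ∈ [25/59, 32/59) → index 4
j=6: u_6=127/240 ∈ [25/59, 32/59) → index 4
j=7: u_7=49/80 ∈ [36/59, 40/59) → index 8
j=8: u_8=167/240 ∈ [40/59, 47/59) → index 9
j=9: u_9=187/240 ∈ [40/59, 47/59) → index 9
j=10: u_10=69/80 ∈ [47/59, 54/59) → index 10
j=11: u_11=227/240 ∈ [54/59, 1) → index 11

0 1 2 2 3 4 4 8 9 9 10 11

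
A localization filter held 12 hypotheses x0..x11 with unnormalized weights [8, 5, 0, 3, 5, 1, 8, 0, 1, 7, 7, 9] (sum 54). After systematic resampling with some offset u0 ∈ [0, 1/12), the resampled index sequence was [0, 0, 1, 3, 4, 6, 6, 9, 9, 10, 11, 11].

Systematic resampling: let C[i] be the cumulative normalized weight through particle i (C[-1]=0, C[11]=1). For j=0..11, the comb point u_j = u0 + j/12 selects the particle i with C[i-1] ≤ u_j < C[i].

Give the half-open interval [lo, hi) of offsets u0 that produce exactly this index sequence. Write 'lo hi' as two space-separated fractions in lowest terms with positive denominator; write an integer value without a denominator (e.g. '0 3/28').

0 1/27

C = [4/27, 13/54, 13/54, 8/27, 7/18, 11/27, 5/9, 5/9, 31/54, 19/27, 5/6, 1]
j=0 picked index 0: u0 ∈ [0, 4/27)
j=1 picked index 0: u0 ∈ [-1/12, 7/108)
j=2 picked index 1: u0 ∈ [-1/54, 2/27)
j=3 picked index 3: u0 ∈ [-1/108, 5/108)
j=4 picked index 4: u0 ∈ [-1/27, 1/18)
j=5 picked index 6: u0 ∈ [-1/108, 5/36)
j=6 picked index 6: u0 ∈ [-5/54, 1/18)
j=7 picked index 9: u0 ∈ [-1/108, 13/108)
j=8 picked index 9: u0 ∈ [-5/54, 1/27)
j=9 picked index 10: u0 ∈ [-5/108, 1/12)
j=10 picked index 11: u0 ∈ [0, 1/6)
j=11 picked index 11: u0 ∈ [-1/12, 1/12)
intersection: [0, 1/27)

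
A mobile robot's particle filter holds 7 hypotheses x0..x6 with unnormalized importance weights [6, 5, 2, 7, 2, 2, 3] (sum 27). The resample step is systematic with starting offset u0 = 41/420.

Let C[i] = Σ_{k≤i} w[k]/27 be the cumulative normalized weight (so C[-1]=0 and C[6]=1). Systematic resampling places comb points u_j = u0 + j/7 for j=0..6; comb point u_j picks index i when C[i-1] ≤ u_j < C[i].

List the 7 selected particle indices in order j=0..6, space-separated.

C = [2/9, 11/27, 13/27, 20/27, 22/27, 8/9, 1]
j=0: u_0=41/420 ∈ [0, 2/9) → index 0
j=1: u_1=101/420 ∈ [2/9, 11/27) → index 1
j=2: u_2=23/60 ∈ [2/9, 11/27) → index 1
j=3: u_3=221/420 ∈ [13/27, 20/27) → index 3
j=4: u_4=281/420 ∈ [13/27, 20/27) → index 3
j=5: u_5=341/420 ∈ [20/27, 22/27) → index 4
j=6: u_6=401/420 ∈ [8/9, 1) → index 6

0 1 1 3 3 4 6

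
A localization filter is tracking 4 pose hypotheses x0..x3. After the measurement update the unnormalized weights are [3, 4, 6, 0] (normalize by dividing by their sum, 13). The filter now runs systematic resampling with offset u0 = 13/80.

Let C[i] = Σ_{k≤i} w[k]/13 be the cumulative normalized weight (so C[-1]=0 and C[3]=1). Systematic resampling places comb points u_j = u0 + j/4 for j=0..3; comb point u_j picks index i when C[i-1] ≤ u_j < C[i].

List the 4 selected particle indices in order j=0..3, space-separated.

C = [3/13, 7/13, 1, 1]
j=0: u_0=13/80 ∈ [0, 3/13) → index 0
j=1: u_1=33/80 ∈ [3/13, 7/13) → index 1
j=2: u_2=53/80 ∈ [7/13, 1) → index 2
j=3: u_3=73/80 ∈ [7/13, 1) → index 2

0 1 2 2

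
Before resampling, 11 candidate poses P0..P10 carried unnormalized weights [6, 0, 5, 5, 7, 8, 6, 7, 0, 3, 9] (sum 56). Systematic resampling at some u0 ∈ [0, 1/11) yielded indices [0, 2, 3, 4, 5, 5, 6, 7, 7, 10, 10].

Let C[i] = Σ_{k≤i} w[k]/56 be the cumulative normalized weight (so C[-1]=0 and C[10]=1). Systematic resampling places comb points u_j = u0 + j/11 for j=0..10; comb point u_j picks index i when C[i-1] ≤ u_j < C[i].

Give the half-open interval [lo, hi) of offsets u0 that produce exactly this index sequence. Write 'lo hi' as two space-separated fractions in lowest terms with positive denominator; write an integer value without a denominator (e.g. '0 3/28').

C = [3/28, 3/28, 11/56, 2/7, 23/56, 31/56, 37/56, 11/14, 11/14, 47/56, 1]
j=0 picked index 0: u0 ∈ [0, 3/28)
j=1 picked index 2: u0 ∈ [5/308, 65/616)
j=2 picked index 3: u0 ∈ [9/616, 8/77)
j=3 picked index 4: u0 ∈ [1/77, 85/616)
j=4 picked index 5: u0 ∈ [29/616, 117/616)
j=5 picked index 5: u0 ∈ [-27/616, 61/616)
j=6 picked index 6: u0 ∈ [5/616, 71/616)
j=7 picked index 7: u0 ∈ [15/616, 23/154)
j=8 picked index 7: u0 ∈ [-41/616, 9/154)
j=9 picked index 10: u0 ∈ [13/616, 2/11)
j=10 picked index 10: u0 ∈ [-43/616, 1/11)
intersection: [29/616, 9/154)

29/616 9/154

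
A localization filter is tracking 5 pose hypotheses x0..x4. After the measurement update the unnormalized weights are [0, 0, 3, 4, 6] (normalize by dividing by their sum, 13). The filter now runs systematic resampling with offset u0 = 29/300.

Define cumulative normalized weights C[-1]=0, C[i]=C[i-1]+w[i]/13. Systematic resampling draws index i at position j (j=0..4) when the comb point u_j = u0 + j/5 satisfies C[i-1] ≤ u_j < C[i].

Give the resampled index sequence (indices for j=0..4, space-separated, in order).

C = [0, 0, 3/13, 7/13, 1]
j=0: u_0=29/300 ∈ [0, 3/13) → index 2
j=1: u_1=89/300 ∈ [3/13, 7/13) → index 3
j=2: u_2=149/300 ∈ [3/13, 7/13) → index 3
j=3: u_3=209/300 ∈ [7/13, 1) → index 4
j=4: u_4=269/300 ∈ [7/13, 1) → index 4

2 3 3 4 4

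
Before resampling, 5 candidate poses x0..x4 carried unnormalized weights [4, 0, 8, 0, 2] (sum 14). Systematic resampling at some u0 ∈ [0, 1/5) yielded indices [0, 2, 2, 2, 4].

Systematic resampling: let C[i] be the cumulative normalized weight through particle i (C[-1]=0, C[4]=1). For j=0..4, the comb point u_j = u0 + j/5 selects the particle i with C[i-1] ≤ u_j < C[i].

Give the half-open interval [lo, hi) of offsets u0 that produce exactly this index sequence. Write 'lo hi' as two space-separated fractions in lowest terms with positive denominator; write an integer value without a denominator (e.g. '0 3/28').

3/35 1/5

C = [2/7, 2/7, 6/7, 6/7, 1]
j=0 picked index 0: u0 ∈ [0, 2/7)
j=1 picked index 2: u0 ∈ [3/35, 23/35)
j=2 picked index 2: u0 ∈ [-4/35, 16/35)
j=3 picked index 2: u0 ∈ [-11/35, 9/35)
j=4 picked index 4: u0 ∈ [2/35, 1/5)
intersection: [3/35, 1/5)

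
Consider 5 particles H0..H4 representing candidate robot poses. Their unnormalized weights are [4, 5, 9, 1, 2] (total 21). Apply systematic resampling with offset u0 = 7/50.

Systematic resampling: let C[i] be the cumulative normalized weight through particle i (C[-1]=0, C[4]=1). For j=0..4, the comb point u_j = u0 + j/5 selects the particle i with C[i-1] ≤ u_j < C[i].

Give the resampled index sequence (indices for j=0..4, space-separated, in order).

0 1 2 2 4

C = [4/21, 3/7, 6/7, 19/21, 1]
j=0: u_0=7/50 ∈ [0, 4/21) → index 0
j=1: u_1=17/50 ∈ [4/21, 3/7) → index 1
j=2: u_2=27/50 ∈ [3/7, 6/7) → index 2
j=3: u_3=37/50 ∈ [3/7, 6/7) → index 2
j=4: u_4=47/50 ∈ [19/21, 1) → index 4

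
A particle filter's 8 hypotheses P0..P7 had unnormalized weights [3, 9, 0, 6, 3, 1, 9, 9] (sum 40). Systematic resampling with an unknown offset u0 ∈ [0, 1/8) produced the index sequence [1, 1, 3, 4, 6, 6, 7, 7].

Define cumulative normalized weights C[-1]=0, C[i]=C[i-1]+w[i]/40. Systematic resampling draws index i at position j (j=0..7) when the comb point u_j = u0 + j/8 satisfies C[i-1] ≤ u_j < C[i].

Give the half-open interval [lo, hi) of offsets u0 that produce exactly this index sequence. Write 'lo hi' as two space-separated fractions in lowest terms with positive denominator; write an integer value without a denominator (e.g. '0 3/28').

3/40 1/8

C = [3/40, 3/10, 3/10, 9/20, 21/40, 11/20, 31/40, 1]
j=0 picked index 1: u0 ∈ [3/40, 3/10)
j=1 picked index 1: u0 ∈ [-1/20, 7/40)
j=2 picked index 3: u0 ∈ [1/20, 1/5)
j=3 picked index 4: u0 ∈ [3/40, 3/20)
j=4 picked index 6: u0 ∈ [1/20, 11/40)
j=5 picked index 6: u0 ∈ [-3/40, 3/20)
j=6 picked index 7: u0 ∈ [1/40, 1/4)
j=7 picked index 7: u0 ∈ [-1/10, 1/8)
intersection: [3/40, 1/8)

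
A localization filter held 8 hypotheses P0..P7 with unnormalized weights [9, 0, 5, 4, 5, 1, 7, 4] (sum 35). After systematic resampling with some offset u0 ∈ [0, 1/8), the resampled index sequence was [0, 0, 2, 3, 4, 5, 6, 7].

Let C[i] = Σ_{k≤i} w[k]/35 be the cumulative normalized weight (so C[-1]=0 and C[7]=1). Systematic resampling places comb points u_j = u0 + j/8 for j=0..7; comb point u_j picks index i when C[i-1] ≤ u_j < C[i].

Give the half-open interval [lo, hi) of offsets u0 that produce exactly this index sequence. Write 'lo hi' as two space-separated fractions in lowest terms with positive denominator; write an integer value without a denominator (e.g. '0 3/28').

C = [9/35, 9/35, 2/5, 18/35, 23/35, 24/35, 31/35, 1]
j=0 picked index 0: u0 ∈ [0, 9/35)
j=1 picked index 0: u0 ∈ [-1/8, 37/280)
j=2 picked index 2: u0 ∈ [1/140, 3/20)
j=3 picked index 3: u0 ∈ [1/40, 39/280)
j=4 picked index 4: u0 ∈ [1/70, 11/70)
j=5 picked index 5: u0 ∈ [9/280, 17/280)
j=6 picked index 6: u0 ∈ [-9/140, 19/140)
j=7 picked index 7: u0 ∈ [3/280, 1/8)
intersection: [9/280, 17/280)

9/280 17/280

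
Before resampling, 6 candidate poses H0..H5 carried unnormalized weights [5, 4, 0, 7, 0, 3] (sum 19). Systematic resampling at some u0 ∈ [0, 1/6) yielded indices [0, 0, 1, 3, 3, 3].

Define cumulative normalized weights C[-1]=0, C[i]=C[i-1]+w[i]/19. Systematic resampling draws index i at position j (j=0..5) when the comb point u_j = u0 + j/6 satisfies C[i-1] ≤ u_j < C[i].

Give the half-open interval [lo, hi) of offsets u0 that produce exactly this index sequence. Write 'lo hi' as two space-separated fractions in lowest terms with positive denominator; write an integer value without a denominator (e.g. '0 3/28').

C = [5/19, 9/19, 9/19, 16/19, 16/19, 1]
j=0 picked index 0: u0 ∈ [0, 5/19)
j=1 picked index 0: u0 ∈ [-1/6, 11/114)
j=2 picked index 1: u0 ∈ [-4/57, 8/57)
j=3 picked index 3: u0 ∈ [-1/38, 13/38)
j=4 picked index 3: u0 ∈ [-11/57, 10/57)
j=5 picked index 3: u0 ∈ [-41/114, 1/114)
intersection: [0, 1/114)

0 1/114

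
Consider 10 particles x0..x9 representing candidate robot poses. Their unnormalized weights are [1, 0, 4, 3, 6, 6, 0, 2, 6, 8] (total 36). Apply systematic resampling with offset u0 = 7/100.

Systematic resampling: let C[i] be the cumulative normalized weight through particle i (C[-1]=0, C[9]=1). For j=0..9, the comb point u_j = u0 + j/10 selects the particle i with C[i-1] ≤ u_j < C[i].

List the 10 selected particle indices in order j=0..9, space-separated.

C = [1/36, 1/36, 5/36, 2/9, 7/18, 5/9, 5/9, 11/18, 7/9, 1]
j=0: u_0=7/100 ∈ [1/36, 5/36) → index 2
j=1: u_1=17/100 ∈ [5/36, 2/9) → index 3
j=2: u_2=27/100 ∈ [2/9, 7/18) → index 4
j=3: u_3=37/100 ∈ [2/9, 7/18) → index 4
j=4: u_4=47/100 ∈ [7/18, 5/9) → index 5
j=5: u_5=57/100 ∈ [5/9, 11/18) → index 7
j=6: u_6=67/100 ∈ [11/18, 7/9) → index 8
j=7: u_7=77/100 ∈ [11/18, 7/9) → index 8
j=8: u_8=87/100 ∈ [7/9, 1) → index 9
j=9: u_9=97/100 ∈ [7/9, 1) → index 9

2 3 4 4 5 7 8 8 9 9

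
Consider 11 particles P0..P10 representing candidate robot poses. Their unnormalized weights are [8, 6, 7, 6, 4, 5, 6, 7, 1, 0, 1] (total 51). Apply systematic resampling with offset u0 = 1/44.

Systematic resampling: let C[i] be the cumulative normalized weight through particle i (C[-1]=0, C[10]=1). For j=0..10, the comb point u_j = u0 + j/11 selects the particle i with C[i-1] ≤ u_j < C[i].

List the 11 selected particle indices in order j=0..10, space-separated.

C = [8/51, 14/51, 7/17, 9/17, 31/51, 12/17, 14/17, 49/51, 50/51, 50/51, 1]
j=0: u_0=1/44 ∈ [0, 8/51) → index 0
j=1: u_1=5/44 ∈ [0, 8/51) → index 0
j=2: u_2=9/44 ∈ [8/51, 14/51) → index 1
j=3: u_3=13/44 ∈ [14/51, 7/17) → index 2
j=4: u_4=17/44 ∈ [14/51, 7/17) → index 2
j=5: u_5=21/44 ∈ [7/17, 9/17) → index 3
j=6: u_6=25/44 ∈ [9/17, 31/51) → index 4
j=7: u_7=29/44 ∈ [31/51, 12/17) → index 5
j=8: u_8=3/4 ∈ [12/17, 14/17) → index 6
j=9: u_9=37/44 ∈ [14/17, 49/51) → index 7
j=10: u_10=41/44 ∈ [14/17, 49/51) → index 7

0 0 1 2 2 3 4 5 6 7 7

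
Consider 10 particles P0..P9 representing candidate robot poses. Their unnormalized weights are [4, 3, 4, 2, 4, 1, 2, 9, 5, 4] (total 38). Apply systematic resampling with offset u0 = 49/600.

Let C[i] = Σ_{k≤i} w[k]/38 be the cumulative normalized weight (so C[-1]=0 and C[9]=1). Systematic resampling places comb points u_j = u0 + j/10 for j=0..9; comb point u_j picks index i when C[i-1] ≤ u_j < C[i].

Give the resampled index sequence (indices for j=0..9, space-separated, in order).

C = [2/19, 7/38, 11/38, 13/38, 17/38, 9/19, 10/19, 29/38, 17/19, 1]
j=0: u_0=49/600 ∈ [0, 2/19) → index 0
j=1: u_1=109/600 ∈ [2/19, 7/38) → index 1
j=2: u_2=169/600 ∈ [7/38, 11/38) → index 2
j=3: u_3=229/600 ∈ [13/38, 17/38) → index 4
j=4: u_4=289/600 ∈ [9/19, 10/19) → index 6
j=5: u_5=349/600 ∈ [10/19, 29/38) → index 7
j=6: u_6=409/600 ∈ [10/19, 29/38) → index 7
j=7: u_7=469/600 ∈ [29/38, 17/19) → index 8
j=8: u_8=529/600 ∈ [29/38, 17/19) → index 8
j=9: u_9=589/600 ∈ [17/19, 1) → index 9

0 1 2 4 6 7 7 8 8 9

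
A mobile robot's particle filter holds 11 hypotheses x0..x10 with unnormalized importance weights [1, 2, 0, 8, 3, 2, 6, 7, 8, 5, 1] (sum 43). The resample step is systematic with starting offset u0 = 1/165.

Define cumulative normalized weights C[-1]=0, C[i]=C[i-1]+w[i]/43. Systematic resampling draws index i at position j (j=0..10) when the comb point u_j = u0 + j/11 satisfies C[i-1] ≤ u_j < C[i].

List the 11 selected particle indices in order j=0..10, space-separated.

C = [1/43, 3/43, 3/43, 11/43, 14/43, 16/43, 22/43, 29/43, 37/43, 42/43, 1]
j=0: u_0=1/165 ∈ [0, 1/43) → index 0
j=1: u_1=16/165 ∈ [3/43, 11/43) → index 3
j=2: u_2=31/165 ∈ [3/43, 11/43) → index 3
j=3: u_3=46/165 ∈ [11/43, 14/43) → index 4
j=4: u_4=61/165 ∈ [14/43, 16/43) → index 5
j=5: u_5=76/165 ∈ [16/43, 22/43) → index 6
j=6: u_6=91/165 ∈ [22/43, 29/43) → index 7
j=7: u_7=106/165 ∈ [22/43, 29/43) → index 7
j=8: u_8=11/15 ∈ [29/43, 37/43) → index 8
j=9: u_9=136/165 ∈ [29/43, 37/43) → index 8
j=10: u_10=151/165 ∈ [37/43, 42/43) → index 9

0 3 3 4 5 6 7 7 8 8 9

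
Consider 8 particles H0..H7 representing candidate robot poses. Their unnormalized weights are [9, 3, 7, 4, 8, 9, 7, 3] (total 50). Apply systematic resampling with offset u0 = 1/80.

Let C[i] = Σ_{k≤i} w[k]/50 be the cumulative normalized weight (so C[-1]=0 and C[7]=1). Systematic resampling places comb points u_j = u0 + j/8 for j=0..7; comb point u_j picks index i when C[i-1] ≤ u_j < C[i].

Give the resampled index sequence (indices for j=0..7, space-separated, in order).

0 0 2 3 4 5 5 6

C = [9/50, 6/25, 19/50, 23/50, 31/50, 4/5, 47/50, 1]
j=0: u_0=1/80 ∈ [0, 9/50) → index 0
j=1: u_1=11/80 ∈ [0, 9/50) → index 0
j=2: u_2=21/80 ∈ [6/25, 19/50) → index 2
j=3: u_3=31/80 ∈ [19/50, 23/50) → index 3
j=4: u_4=41/80 ∈ [23/50, 31/50) → index 4
j=5: u_5=51/80 ∈ [31/50, 4/5) → index 5
j=6: u_6=61/80 ∈ [31/50, 4/5) → index 5
j=7: u_7=71/80 ∈ [4/5, 47/50) → index 6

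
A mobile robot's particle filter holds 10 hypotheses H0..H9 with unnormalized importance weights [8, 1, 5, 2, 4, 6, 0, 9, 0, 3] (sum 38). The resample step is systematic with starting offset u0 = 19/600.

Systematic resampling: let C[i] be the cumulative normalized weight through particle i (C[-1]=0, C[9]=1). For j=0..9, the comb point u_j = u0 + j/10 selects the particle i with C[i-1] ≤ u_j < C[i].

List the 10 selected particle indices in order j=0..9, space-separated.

C = [4/19, 9/38, 7/19, 8/19, 10/19, 13/19, 13/19, 35/38, 35/38, 1]
j=0: u_0=19/600 ∈ [0, 4/19) → index 0
j=1: u_1=79/600 ∈ [0, 4/19) → index 0
j=2: u_2=139/600 ∈ [4/19, 9/38) → index 1
j=3: u_3=199/600 ∈ [9/38, 7/19) → index 2
j=4: u_4=259/600 ∈ [8/19, 10/19) → index 4
j=5: u_5=319/600 ∈ [10/19, 13/19) → index 5
j=6: u_6=379/600 ∈ [10/19, 13/19) → index 5
j=7: u_7=439/600 ∈ [13/19, 35/38) → index 7
j=8: u_8=499/600 ∈ [13/19, 35/38) → index 7
j=9: u_9=559/600 ∈ [35/38, 1) → index 9

0 0 1 2 4 5 5 7 7 9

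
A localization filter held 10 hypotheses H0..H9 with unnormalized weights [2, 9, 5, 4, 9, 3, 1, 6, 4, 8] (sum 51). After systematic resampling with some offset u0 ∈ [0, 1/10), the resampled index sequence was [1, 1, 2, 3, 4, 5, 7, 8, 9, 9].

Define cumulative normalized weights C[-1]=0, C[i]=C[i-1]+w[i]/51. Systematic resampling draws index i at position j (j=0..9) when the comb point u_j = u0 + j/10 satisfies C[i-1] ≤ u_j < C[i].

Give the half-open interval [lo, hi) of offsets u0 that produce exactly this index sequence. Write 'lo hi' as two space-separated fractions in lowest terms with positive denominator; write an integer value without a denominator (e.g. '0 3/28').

C = [2/51, 11/51, 16/51, 20/51, 29/51, 32/51, 11/17, 13/17, 43/51, 1]
j=0 picked index 1: u0 ∈ [2/51, 11/51)
j=1 picked index 1: u0 ∈ [-31/510, 59/510)
j=2 picked index 2: u0 ∈ [4/255, 29/255)
j=3 picked index 3: u0 ∈ [7/510, 47/510)
j=4 picked index 4: u0 ∈ [-2/255, 43/255)
j=5 picked index 5: u0 ∈ [7/102, 13/102)
j=6 picked index 7: u0 ∈ [4/85, 14/85)
j=7 picked index 8: u0 ∈ [11/170, 73/510)
j=8 picked index 9: u0 ∈ [11/255, 1/5)
j=9 picked index 9: u0 ∈ [-29/510, 1/10)
intersection: [7/102, 47/510)

7/102 47/510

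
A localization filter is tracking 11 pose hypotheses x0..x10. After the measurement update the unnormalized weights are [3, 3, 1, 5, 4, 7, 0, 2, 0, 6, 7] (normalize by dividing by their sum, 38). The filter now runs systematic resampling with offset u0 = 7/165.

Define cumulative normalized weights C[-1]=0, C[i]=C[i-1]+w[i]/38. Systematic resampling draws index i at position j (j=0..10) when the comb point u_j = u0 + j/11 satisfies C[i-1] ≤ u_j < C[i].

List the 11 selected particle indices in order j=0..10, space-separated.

0 1 3 3 4 5 5 9 9 10 10

C = [3/38, 3/19, 7/38, 6/19, 8/19, 23/38, 23/38, 25/38, 25/38, 31/38, 1]
j=0: u_0=7/165 ∈ [0, 3/38) → index 0
j=1: u_1=2/15 ∈ [3/38, 3/19) → index 1
j=2: u_2=37/165 ∈ [7/38, 6/19) → index 3
j=3: u_3=52/165 ∈ [7/38, 6/19) → index 3
j=4: u_4=67/165 ∈ [6/19, 8/19) → index 4
j=5: u_5=82/165 ∈ [8/19, 23/38) → index 5
j=6: u_6=97/165 ∈ [8/19, 23/38) → index 5
j=7: u_7=112/165 ∈ [25/38, 31/38) → index 9
j=8: u_8=127/165 ∈ [25/38, 31/38) → index 9
j=9: u_9=142/165 ∈ [31/38, 1) → index 10
j=10: u_10=157/165 ∈ [31/38, 1) → index 10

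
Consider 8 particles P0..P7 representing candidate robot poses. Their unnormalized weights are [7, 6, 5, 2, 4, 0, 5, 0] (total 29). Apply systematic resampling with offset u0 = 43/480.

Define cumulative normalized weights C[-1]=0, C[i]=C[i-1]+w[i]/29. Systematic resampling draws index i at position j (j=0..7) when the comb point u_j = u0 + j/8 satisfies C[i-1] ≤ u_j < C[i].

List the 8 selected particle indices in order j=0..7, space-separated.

C = [7/29, 13/29, 18/29, 20/29, 24/29, 24/29, 1, 1]
j=0: u_0=43/480 ∈ [0, 7/29) → index 0
j=1: u_1=103/480 ∈ [0, 7/29) → index 0
j=2: u_2=163/480 ∈ [7/29, 13/29) → index 1
j=3: u_3=223/480 ∈ [13/29, 18/29) → index 2
j=4: u_4=283/480 ∈ [13/29, 18/29) → index 2
j=5: u_5=343/480 ∈ [20/29, 24/29) → index 4
j=6: u_6=403/480 ∈ [24/29, 1) → index 6
j=7: u_7=463/480 ∈ [24/29, 1) → index 6

0 0 1 2 2 4 6 6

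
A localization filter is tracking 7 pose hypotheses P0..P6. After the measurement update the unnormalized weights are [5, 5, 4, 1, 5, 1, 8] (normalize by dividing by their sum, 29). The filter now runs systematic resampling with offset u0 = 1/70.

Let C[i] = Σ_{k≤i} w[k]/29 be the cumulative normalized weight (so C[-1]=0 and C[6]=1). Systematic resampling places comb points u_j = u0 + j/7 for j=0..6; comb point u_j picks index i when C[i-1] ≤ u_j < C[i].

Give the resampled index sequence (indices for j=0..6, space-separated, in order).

0 0 1 2 4 6 6

C = [5/29, 10/29, 14/29, 15/29, 20/29, 21/29, 1]
j=0: u_0=1/70 ∈ [0, 5/29) → index 0
j=1: u_1=11/70 ∈ [0, 5/29) → index 0
j=2: u_2=3/10 ∈ [5/29, 10/29) → index 1
j=3: u_3=31/70 ∈ [10/29, 14/29) → index 2
j=4: u_4=41/70 ∈ [15/29, 20/29) → index 4
j=5: u_5=51/70 ∈ [21/29, 1) → index 6
j=6: u_6=61/70 ∈ [21/29, 1) → index 6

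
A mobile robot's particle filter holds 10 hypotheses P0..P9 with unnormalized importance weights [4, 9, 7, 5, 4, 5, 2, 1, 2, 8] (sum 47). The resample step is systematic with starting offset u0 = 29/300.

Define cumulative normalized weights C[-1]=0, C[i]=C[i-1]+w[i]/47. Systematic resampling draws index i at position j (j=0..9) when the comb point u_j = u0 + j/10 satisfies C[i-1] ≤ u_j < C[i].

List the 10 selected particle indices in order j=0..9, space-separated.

C = [4/47, 13/47, 20/47, 25/47, 29/47, 34/47, 36/47, 37/47, 39/47, 1]
j=0: u_0=29/300 ∈ [4/47, 13/47) → index 1
j=1: u_1=59/300 ∈ [4/47, 13/47) → index 1
j=2: u_2=89/300 ∈ [13/47, 20/47) → index 2
j=3: u_3=119/300 ∈ [13/47, 20/47) → index 2
j=4: u_4=149/300 ∈ [20/47, 25/47) → index 3
j=5: u_5=179/300 ∈ [25/47, 29/47) → index 4
j=6: u_6=209/300 ∈ [29/47, 34/47) → index 5
j=7: u_7=239/300 ∈ [37/47, 39/47) → index 8
j=8: u_8=269/300 ∈ [39/47, 1) → index 9
j=9: u_9=299/300 ∈ [39/47, 1) → index 9

1 1 2 2 3 4 5 8 9 9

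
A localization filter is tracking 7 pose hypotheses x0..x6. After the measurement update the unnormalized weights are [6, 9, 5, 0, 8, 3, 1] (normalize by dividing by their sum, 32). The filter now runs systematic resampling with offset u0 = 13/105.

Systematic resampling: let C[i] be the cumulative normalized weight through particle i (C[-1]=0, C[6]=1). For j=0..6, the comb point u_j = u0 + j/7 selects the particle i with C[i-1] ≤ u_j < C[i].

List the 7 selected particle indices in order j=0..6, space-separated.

C = [3/16, 15/32, 5/8, 5/8, 7/8, 31/32, 1]
j=0: u_0=13/105 ∈ [0, 3/16) → index 0
j=1: u_1=4/15 ∈ [3/16, 15/32) → index 1
j=2: u_2=43/105 ∈ [3/16, 15/32) → index 1
j=3: u_3=58/105 ∈ [15/32, 5/8) → index 2
j=4: u_4=73/105 ∈ [5/8, 7/8) → index 4
j=5: u_5=88/105 ∈ [5/8, 7/8) → index 4
j=6: u_6=103/105 ∈ [31/32, 1) → index 6

0 1 1 2 4 4 6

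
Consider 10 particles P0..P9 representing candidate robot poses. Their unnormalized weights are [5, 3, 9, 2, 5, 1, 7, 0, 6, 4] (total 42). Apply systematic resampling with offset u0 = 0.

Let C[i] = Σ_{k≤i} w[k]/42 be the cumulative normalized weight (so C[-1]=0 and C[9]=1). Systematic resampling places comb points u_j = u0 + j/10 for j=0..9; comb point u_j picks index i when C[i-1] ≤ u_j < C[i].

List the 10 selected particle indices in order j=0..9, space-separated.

0 0 2 2 2 4 6 6 8 8

C = [5/42, 4/21, 17/42, 19/42, 4/7, 25/42, 16/21, 16/21, 19/21, 1]
j=0: u_0=0 ∈ [0, 5/42) → index 0
j=1: u_1=1/10 ∈ [0, 5/42) → index 0
j=2: u_2=1/5 ∈ [4/21, 17/42) → index 2
j=3: u_3=3/10 ∈ [4/21, 17/42) → index 2
j=4: u_4=2/5 ∈ [4/21, 17/42) → index 2
j=5: u_5=1/2 ∈ [19/42, 4/7) → index 4
j=6: u_6=3/5 ∈ [25/42, 16/21) → index 6
j=7: u_7=7/10 ∈ [25/42, 16/21) → index 6
j=8: u_8=4/5 ∈ [16/21, 19/21) → index 8
j=9: u_9=9/10 ∈ [16/21, 19/21) → index 8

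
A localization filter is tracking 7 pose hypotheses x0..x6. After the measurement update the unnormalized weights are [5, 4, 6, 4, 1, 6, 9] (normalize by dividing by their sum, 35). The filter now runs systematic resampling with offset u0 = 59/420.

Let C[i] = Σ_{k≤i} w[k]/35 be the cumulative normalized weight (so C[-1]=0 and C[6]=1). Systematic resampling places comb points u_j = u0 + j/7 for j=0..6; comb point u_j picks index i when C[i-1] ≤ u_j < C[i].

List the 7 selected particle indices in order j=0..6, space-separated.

C = [1/7, 9/35, 3/7, 19/35, 4/7, 26/35, 1]
j=0: u_0=59/420 ∈ [0, 1/7) → index 0
j=1: u_1=17/60 ∈ [9/35, 3/7) → index 2
j=2: u_2=179/420 ∈ [9/35, 3/7) → index 2
j=3: u_3=239/420 ∈ [19/35, 4/7) → index 4
j=4: u_4=299/420 ∈ [4/7, 26/35) → index 5
j=5: u_5=359/420 ∈ [26/35, 1) → index 6
j=6: u_6=419/420 ∈ [26/35, 1) → index 6

0 2 2 4 5 6 6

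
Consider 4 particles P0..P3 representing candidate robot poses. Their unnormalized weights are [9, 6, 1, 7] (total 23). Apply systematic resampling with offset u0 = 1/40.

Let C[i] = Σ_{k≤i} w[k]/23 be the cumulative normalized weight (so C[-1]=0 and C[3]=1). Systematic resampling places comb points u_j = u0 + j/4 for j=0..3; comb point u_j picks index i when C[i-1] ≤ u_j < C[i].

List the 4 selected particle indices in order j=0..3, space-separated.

0 0 1 3

C = [9/23, 15/23, 16/23, 1]
j=0: u_0=1/40 ∈ [0, 9/23) → index 0
j=1: u_1=11/40 ∈ [0, 9/23) → index 0
j=2: u_2=21/40 ∈ [9/23, 15/23) → index 1
j=3: u_3=31/40 ∈ [16/23, 1) → index 3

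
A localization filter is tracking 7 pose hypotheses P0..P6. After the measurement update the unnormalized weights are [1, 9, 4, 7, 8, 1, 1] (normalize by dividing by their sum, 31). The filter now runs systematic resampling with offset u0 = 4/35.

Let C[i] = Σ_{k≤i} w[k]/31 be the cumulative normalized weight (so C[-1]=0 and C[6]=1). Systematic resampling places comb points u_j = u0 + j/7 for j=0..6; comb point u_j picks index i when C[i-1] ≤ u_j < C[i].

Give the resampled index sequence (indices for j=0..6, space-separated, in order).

C = [1/31, 10/31, 14/31, 21/31, 29/31, 30/31, 1]
j=0: u_0=4/35 ∈ [1/31, 10/31) → index 1
j=1: u_1=9/35 ∈ [1/31, 10/31) → index 1
j=2: u_2=2/5 ∈ [10/31, 14/31) → index 2
j=3: u_3=19/35 ∈ [14/31, 21/31) → index 3
j=4: u_4=24/35 ∈ [21/31, 29/31) → index 4
j=5: u_5=29/35 ∈ [21/31, 29/31) → index 4
j=6: u_6=34/35 ∈ [30/31, 1) → index 6

1 1 2 3 4 4 6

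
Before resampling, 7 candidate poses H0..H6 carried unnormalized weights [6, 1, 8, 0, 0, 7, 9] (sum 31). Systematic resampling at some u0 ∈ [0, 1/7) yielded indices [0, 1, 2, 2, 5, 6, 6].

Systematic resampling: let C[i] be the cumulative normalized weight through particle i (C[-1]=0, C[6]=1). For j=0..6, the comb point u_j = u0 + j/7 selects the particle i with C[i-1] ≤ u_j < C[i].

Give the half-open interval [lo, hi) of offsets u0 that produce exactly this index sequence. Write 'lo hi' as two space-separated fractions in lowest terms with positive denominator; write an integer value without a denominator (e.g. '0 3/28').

11/217 12/217

C = [6/31, 7/31, 15/31, 15/31, 15/31, 22/31, 1]
j=0 picked index 0: u0 ∈ [0, 6/31)
j=1 picked index 1: u0 ∈ [11/217, 18/217)
j=2 picked index 2: u0 ∈ [-13/217, 43/217)
j=3 picked index 2: u0 ∈ [-44/217, 12/217)
j=4 picked index 5: u0 ∈ [-19/217, 30/217)
j=5 picked index 6: u0 ∈ [-1/217, 2/7)
j=6 picked index 6: u0 ∈ [-32/217, 1/7)
intersection: [11/217, 12/217)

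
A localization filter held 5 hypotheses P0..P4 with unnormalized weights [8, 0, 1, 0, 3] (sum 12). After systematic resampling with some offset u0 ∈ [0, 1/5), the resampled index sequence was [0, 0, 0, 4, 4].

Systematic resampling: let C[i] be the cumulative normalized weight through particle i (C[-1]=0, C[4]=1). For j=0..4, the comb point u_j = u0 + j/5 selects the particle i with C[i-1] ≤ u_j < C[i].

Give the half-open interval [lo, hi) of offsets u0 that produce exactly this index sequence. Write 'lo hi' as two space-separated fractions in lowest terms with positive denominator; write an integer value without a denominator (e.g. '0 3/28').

3/20 1/5

C = [2/3, 2/3, 3/4, 3/4, 1]
j=0 picked index 0: u0 ∈ [0, 2/3)
j=1 picked index 0: u0 ∈ [-1/5, 7/15)
j=2 picked index 0: u0 ∈ [-2/5, 4/15)
j=3 picked index 4: u0 ∈ [3/20, 2/5)
j=4 picked index 4: u0 ∈ [-1/20, 1/5)
intersection: [3/20, 1/5)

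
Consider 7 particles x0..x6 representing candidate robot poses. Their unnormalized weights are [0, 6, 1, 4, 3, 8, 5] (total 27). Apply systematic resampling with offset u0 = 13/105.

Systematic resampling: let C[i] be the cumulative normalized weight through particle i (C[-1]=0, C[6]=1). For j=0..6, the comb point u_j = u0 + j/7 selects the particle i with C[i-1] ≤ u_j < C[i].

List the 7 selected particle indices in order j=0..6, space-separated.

C = [0, 2/9, 7/27, 11/27, 14/27, 22/27, 1]
j=0: u_0=13/105 ∈ [0, 2/9) → index 1
j=1: u_1=4/15 ∈ [7/27, 11/27) → index 3
j=2: u_2=43/105 ∈ [11/27, 14/27) → index 4
j=3: u_3=58/105 ∈ [14/27, 22/27) → index 5
j=4: u_4=73/105 ∈ [14/27, 22/27) → index 5
j=5: u_5=88/105 ∈ [22/27, 1) → index 6
j=6: u_6=103/105 ∈ [22/27, 1) → index 6

1 3 4 5 5 6 6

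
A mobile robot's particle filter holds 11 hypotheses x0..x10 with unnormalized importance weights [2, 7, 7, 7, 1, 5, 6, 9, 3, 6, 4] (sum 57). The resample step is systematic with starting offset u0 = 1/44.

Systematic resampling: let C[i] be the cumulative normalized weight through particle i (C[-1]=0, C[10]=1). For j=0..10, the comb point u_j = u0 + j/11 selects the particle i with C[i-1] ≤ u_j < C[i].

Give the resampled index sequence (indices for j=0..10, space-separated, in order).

0 1 2 3 3 5 6 7 7 9 10

C = [2/57, 3/19, 16/57, 23/57, 8/19, 29/57, 35/57, 44/57, 47/57, 53/57, 1]
j=0: u_0=1/44 ∈ [0, 2/57) → index 0
j=1: u_1=5/44 ∈ [2/57, 3/19) → index 1
j=2: u_2=9/44 ∈ [3/19, 16/57) → index 2
j=3: u_3=13/44 ∈ [16/57, 23/57) → index 3
j=4: u_4=17/44 ∈ [16/57, 23/57) → index 3
j=5: u_5=21/44 ∈ [8/19, 29/57) → index 5
j=6: u_6=25/44 ∈ [29/57, 35/57) → index 6
j=7: u_7=29/44 ∈ [35/57, 44/57) → index 7
j=8: u_8=3/4 ∈ [35/57, 44/57) → index 7
j=9: u_9=37/44 ∈ [47/57, 53/57) → index 9
j=10: u_10=41/44 ∈ [53/57, 1) → index 10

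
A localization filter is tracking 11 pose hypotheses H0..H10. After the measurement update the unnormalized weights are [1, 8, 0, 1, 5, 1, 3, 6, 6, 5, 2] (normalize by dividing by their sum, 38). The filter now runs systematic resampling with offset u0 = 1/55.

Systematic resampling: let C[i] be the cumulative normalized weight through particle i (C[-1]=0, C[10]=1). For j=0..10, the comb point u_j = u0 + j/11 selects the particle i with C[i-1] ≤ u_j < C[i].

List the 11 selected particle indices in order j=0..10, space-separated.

C = [1/38, 9/38, 9/38, 5/19, 15/38, 8/19, 1/2, 25/38, 31/38, 18/19, 1]
j=0: u_0=1/55 ∈ [0, 1/38) → index 0
j=1: u_1=6/55 ∈ [1/38, 9/38) → index 1
j=2: u_2=1/5 ∈ [1/38, 9/38) → index 1
j=3: u_3=16/55 ∈ [5/19, 15/38) → index 4
j=4: u_4=21/55 ∈ [5/19, 15/38) → index 4
j=5: u_5=26/55 ∈ [8/19, 1/2) → index 6
j=6: u_6=31/55 ∈ [1/2, 25/38) → index 7
j=7: u_7=36/55 ∈ [1/2, 25/38) → index 7
j=8: u_8=41/55 ∈ [25/38, 31/38) → index 8
j=9: u_9=46/55 ∈ [31/38, 18/19) → index 9
j=10: u_10=51/55 ∈ [31/38, 18/19) → index 9

0 1 1 4 4 6 7 7 8 9 9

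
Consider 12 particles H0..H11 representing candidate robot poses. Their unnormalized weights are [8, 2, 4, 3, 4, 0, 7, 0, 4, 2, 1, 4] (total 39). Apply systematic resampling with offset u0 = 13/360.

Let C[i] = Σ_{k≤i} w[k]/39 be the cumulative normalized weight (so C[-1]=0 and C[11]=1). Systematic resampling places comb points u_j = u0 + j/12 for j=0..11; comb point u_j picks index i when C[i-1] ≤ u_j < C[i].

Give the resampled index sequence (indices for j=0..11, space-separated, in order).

C = [8/39, 10/39, 14/39, 17/39, 7/13, 7/13, 28/39, 28/39, 32/39, 34/39, 35/39, 1]
j=0: u_0=13/360 ∈ [0, 8/39) → index 0
j=1: u_1=43/360 ∈ [0, 8/39) → index 0
j=2: u_2=73/360 ∈ [0, 8/39) → index 0
j=3: u_3=103/360 ∈ [10/39, 14/39) → index 2
j=4: u_4=133/360 ∈ [14/39, 17/39) → index 3
j=5: u_5=163/360 ∈ [17/39, 7/13) → index 4
j=6: u_6=193/360 ∈ [17/39, 7/13) → index 4
j=7: u_7=223/360 ∈ [7/13, 28/39) → index 6
j=8: u_8=253/360 ∈ [7/13, 28/39) → index 6
j=9: u_9=283/360 ∈ [28/39, 32/39) → index 8
j=10: u_10=313/360 ∈ [32/39, 34/39) → index 9
j=11: u_11=343/360 ∈ [35/39, 1) → index 11

0 0 0 2 3 4 4 6 6 8 9 11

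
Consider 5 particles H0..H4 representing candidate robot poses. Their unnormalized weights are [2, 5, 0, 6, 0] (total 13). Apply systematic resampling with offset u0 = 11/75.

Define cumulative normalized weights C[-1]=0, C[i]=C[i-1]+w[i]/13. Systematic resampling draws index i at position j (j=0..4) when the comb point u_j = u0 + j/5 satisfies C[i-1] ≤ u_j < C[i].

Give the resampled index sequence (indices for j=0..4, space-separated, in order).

0 1 3 3 3

C = [2/13, 7/13, 7/13, 1, 1]
j=0: u_0=11/75 ∈ [0, 2/13) → index 0
j=1: u_1=26/75 ∈ [2/13, 7/13) → index 1
j=2: u_2=41/75 ∈ [7/13, 1) → index 3
j=3: u_3=56/75 ∈ [7/13, 1) → index 3
j=4: u_4=71/75 ∈ [7/13, 1) → index 3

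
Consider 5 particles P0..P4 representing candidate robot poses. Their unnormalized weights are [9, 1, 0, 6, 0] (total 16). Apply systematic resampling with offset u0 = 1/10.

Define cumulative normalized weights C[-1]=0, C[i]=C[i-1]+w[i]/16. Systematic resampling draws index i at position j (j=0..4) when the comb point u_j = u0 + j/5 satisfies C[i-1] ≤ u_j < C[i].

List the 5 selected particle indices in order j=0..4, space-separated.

C = [9/16, 5/8, 5/8, 1, 1]
j=0: u_0=1/10 ∈ [0, 9/16) → index 0
j=1: u_1=3/10 ∈ [0, 9/16) → index 0
j=2: u_2=1/2 ∈ [0, 9/16) → index 0
j=3: u_3=7/10 ∈ [5/8, 1) → index 3
j=4: u_4=9/10 ∈ [5/8, 1) → index 3

0 0 0 3 3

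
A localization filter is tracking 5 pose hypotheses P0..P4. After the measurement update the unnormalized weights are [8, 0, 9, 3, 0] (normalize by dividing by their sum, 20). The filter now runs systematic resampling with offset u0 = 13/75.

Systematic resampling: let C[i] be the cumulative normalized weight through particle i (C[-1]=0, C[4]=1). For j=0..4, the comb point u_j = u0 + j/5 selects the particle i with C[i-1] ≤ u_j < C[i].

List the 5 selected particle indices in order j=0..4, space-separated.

C = [2/5, 2/5, 17/20, 1, 1]
j=0: u_0=13/75 ∈ [0, 2/5) → index 0
j=1: u_1=28/75 ∈ [0, 2/5) → index 0
j=2: u_2=43/75 ∈ [2/5, 17/20) → index 2
j=3: u_3=58/75 ∈ [2/5, 17/20) → index 2
j=4: u_4=73/75 ∈ [17/20, 1) → index 3

0 0 2 2 3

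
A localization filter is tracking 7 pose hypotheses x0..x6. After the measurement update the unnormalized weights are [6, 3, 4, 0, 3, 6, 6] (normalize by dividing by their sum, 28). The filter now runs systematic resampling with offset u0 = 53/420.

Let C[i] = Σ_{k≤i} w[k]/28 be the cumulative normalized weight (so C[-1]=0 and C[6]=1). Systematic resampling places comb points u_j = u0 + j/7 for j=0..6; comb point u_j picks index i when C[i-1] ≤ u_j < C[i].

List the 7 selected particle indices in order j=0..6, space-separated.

C = [3/14, 9/28, 13/28, 13/28, 4/7, 11/14, 1]
j=0: u_0=53/420 ∈ [0, 3/14) → index 0
j=1: u_1=113/420 ∈ [3/14, 9/28) → index 1
j=2: u_2=173/420 ∈ [9/28, 13/28) → index 2
j=3: u_3=233/420 ∈ [13/28, 4/7) → index 4
j=4: u_4=293/420 ∈ [4/7, 11/14) → index 5
j=5: u_5=353/420 ∈ [11/14, 1) → index 6
j=6: u_6=59/60 ∈ [11/14, 1) → index 6

0 1 2 4 5 6 6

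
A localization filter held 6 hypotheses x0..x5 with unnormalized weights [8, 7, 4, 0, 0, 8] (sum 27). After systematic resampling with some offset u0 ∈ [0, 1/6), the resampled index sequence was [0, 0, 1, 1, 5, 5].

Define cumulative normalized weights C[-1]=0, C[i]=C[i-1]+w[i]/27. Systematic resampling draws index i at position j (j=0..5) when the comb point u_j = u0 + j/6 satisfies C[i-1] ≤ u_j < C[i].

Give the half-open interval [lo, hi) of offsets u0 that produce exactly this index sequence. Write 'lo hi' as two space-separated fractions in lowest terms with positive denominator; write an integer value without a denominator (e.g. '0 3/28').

1/27 1/18

C = [8/27, 5/9, 19/27, 19/27, 19/27, 1]
j=0 picked index 0: u0 ∈ [0, 8/27)
j=1 picked index 0: u0 ∈ [-1/6, 7/54)
j=2 picked index 1: u0 ∈ [-1/27, 2/9)
j=3 picked index 1: u0 ∈ [-11/54, 1/18)
j=4 picked index 5: u0 ∈ [1/27, 1/3)
j=5 picked index 5: u0 ∈ [-7/54, 1/6)
intersection: [1/27, 1/18)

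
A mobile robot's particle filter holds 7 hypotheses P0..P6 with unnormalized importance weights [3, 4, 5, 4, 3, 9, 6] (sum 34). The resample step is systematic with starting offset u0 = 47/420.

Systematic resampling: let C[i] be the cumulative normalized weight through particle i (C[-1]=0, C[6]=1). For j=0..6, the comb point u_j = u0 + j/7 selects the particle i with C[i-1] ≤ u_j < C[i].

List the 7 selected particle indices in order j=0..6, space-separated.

1 2 3 4 5 6 6

C = [3/34, 7/34, 6/17, 8/17, 19/34, 14/17, 1]
j=0: u_0=47/420 ∈ [3/34, 7/34) → index 1
j=1: u_1=107/420 ∈ [7/34, 6/17) → index 2
j=2: u_2=167/420 ∈ [6/17, 8/17) → index 3
j=3: u_3=227/420 ∈ [8/17, 19/34) → index 4
j=4: u_4=41/60 ∈ [19/34, 14/17) → index 5
j=5: u_5=347/420 ∈ [14/17, 1) → index 6
j=6: u_6=407/420 ∈ [14/17, 1) → index 6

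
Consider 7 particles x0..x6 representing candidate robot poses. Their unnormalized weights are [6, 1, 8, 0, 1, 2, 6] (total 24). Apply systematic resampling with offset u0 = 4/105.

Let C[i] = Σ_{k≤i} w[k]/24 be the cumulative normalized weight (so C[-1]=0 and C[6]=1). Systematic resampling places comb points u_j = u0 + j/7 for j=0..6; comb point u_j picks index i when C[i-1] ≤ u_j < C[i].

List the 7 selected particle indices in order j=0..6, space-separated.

C = [1/4, 7/24, 5/8, 5/8, 2/3, 3/4, 1]
j=0: u_0=4/105 ∈ [0, 1/4) → index 0
j=1: u_1=19/105 ∈ [0, 1/4) → index 0
j=2: u_2=34/105 ∈ [7/24, 5/8) → index 2
j=3: u_3=7/15 ∈ [7/24, 5/8) → index 2
j=4: u_4=64/105 ∈ [7/24, 5/8) → index 2
j=5: u_5=79/105 ∈ [3/4, 1) → index 6
j=6: u_6=94/105 ∈ [3/4, 1) → index 6

0 0 2 2 2 6 6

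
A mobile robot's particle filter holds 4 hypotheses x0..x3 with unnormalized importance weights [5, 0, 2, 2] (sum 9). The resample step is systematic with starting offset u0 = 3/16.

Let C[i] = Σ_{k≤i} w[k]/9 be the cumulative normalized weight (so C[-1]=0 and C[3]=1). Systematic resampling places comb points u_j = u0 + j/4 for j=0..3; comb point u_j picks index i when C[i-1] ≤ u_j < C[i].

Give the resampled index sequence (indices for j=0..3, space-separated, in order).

C = [5/9, 5/9, 7/9, 1]
j=0: u_0=3/16 ∈ [0, 5/9) → index 0
j=1: u_1=7/16 ∈ [0, 5/9) → index 0
j=2: u_2=11/16 ∈ [5/9, 7/9) → index 2
j=3: u_3=15/16 ∈ [7/9, 1) → index 3

0 0 2 3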